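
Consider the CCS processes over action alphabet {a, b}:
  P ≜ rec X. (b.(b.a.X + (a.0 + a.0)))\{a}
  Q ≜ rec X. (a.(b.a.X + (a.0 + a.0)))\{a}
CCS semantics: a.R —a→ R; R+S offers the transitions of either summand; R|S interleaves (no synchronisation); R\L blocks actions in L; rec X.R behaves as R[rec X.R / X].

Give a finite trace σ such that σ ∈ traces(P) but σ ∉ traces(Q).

P's transition system — 3 states:
  s0 = rec X. (b.(b.a.X + (a.0 + a.0)))\{a} ⊢ —b→ s1
  s1 = (b.a.(rec X. (b.(b.a.X + (a.0 + a.0)))\{a}) + (a.0 + a.0))\{a} ⊢ —b→ s2
  s2 = (a.(rec X. (b.(b.a.X + (a.0 + a.0)))\{a}))\{a} ⊢ deadlocked
Q's transition system — 1 states:
  t0 = rec X. (a.(b.a.X + (a.0 + a.0)))\{a} ⊢ deadlocked
Run σ = ⟨b⟩ on P: start {s0}
  [1] b ⇒ {s1}
  — P admits the full trace.
Run σ = ⟨b⟩ on Q: start {t0}
  [1] b ⇒ no successor for Q

b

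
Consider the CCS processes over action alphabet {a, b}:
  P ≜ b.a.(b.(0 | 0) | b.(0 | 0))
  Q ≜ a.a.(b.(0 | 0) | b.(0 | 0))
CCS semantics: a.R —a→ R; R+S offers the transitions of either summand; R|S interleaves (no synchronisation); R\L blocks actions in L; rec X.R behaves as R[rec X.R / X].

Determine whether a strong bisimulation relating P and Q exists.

Reachable graph of P (6 states):
  u0 = b.a.(b.(0 | 0) | b.(0 | 0)) :: =b=> u1
  u1 = a.(b.(0 | 0) | b.(0 | 0)) :: =a=> u2
  u2 = b.(0 | 0) | b.(0 | 0) :: =b=> u3, =b=> u4
  u3 = 0 | 0 | b.(0 | 0) :: =b=> u5
  u4 = b.(0 | 0) | (0 | 0) :: =b=> u5
  u5 = 0 | 0 | (0 | 0) :: ∅
Reachable graph of Q (6 states):
  v0 = a.a.(b.(0 | 0) | b.(0 | 0)) :: =a=> v1
  v1 = a.(b.(0 | 0) | b.(0 | 0)) :: =a=> v2
  v2 = b.(0 | 0) | b.(0 | 0) :: =b=> v3, =b=> v4
  v3 = 0 | 0 | b.(0 | 0) :: =b=> v5
  v4 = b.(0 | 0) | (0 | 0) :: =b=> v5
  v5 = 0 | 0 | (0 | 0) :: ∅
Bisimilarity quotient blocks:
  B0 = {u0}
  B1 = {u1, v1}
  B2 = {u2, v2}
  B3 = {u3, u4, v3, v4}
  B4 = {u5, v5}
  B5 = {v0}
u0 ∈ B0, v0 ∈ B5 → different blocks

not bisimilar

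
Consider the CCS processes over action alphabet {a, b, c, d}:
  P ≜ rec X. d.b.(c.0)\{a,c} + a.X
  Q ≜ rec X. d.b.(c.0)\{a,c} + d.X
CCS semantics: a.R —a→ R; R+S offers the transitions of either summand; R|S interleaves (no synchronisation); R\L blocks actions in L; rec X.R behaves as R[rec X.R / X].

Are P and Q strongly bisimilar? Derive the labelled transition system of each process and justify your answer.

NO

LTS(P): 3 reachable states
  m0 = rec X. d.b.(c.0)\{a,c} + a.X has moves —a→ m0, —d→ m1
  m1 = b.(c.0)\{a,c} has moves —b→ m2
  m2 = (c.0)\{a,c} has moves ∅
LTS(Q): 3 reachable states
  n0 = rec X. d.b.(c.0)\{a,c} + d.X has moves —d→ n0, —d→ n1
  n1 = b.(c.0)\{a,c} has moves —b→ n2
  n2 = (c.0)\{a,c} has moves ∅
Coarsest stable partition (strong bisimilarity classes):
  B0 = {m0}
  B1 = {m1, n1}
  B2 = {m2, n2}
  B3 = {n0}
m0 ∈ B0, n0 ∈ B3 → different blocks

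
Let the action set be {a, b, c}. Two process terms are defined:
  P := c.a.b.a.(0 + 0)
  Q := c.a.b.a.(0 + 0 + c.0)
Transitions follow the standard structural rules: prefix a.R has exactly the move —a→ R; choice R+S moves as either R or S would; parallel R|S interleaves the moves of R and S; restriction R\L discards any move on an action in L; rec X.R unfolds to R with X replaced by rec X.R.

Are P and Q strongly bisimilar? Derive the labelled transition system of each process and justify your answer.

not bisimilar

Reachable graph of P (5 states):
  u0 = c.a.b.a.(0 + 0) | —c→ u1
  u1 = a.b.a.(0 + 0) | —a→ u2
  u2 = b.a.(0 + 0) | —b→ u3
  u3 = a.(0 + 0) | —a→ u4
  u4 = 0 + 0 | ·
Reachable graph of Q (6 states):
  v0 = c.a.b.a.(0 + 0 + c.0) | —c→ v1
  v1 = a.b.a.(0 + 0 + c.0) | —a→ v2
  v2 = b.a.(0 + 0 + c.0) | —b→ v3
  v3 = a.(0 + 0 + c.0) | —a→ v4
  v4 = 0 + 0 + c.0 | —c→ v5
  v5 = 0 | ·
Coarsest stable partition (strong bisimilarity classes):
  B0 = {u0}
  B1 = {u1}
  B2 = {u2}
  B3 = {u3}
  B4 = {u4, v5}
  B5 = {v0}
  B6 = {v1}
  B7 = {v2}
  B8 = {v3}
  B9 = {v4}
u0 ∈ B0, v0 ∈ B5 → different blocks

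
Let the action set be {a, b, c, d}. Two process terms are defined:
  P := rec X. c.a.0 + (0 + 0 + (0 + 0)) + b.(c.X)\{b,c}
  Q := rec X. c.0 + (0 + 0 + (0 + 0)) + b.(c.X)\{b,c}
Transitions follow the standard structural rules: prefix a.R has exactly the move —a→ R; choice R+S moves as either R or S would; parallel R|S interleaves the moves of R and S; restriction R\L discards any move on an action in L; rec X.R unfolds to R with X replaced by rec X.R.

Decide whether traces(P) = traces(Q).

traces(P) ≠ traces(Q) — witness ⟨ca⟩

P's transition system — 4 states:
  m0 = rec X. c.a.0 + (0 + 0 + (0 + 0)) + b.(c.X)\{b,c} | ··b··> m1, ··c··> m2
  m1 = (c.(rec X. c.a.0 + (0 + 0 + (0 + 0)) + b.(c.X)\{b,c}))\{b,c} | stopped
  m2 = a.0 | ··a··> m3
  m3 = 0 | stopped
Q's transition system — 3 states:
  n0 = rec X. c.0 + (0 + 0 + (0 + 0)) + b.(c.X)\{b,c} | ··b··> n1, ··c··> n2
  n1 = (c.(rec X. c.0 + (0 + 0 + (0 + 0)) + b.(c.X)\{b,c}))\{b,c} | stopped
  n2 = 0 | stopped
Trace ⟨ca⟩ through P, begin at {m0}:
  step 1 (c): {m2}
  step 2 (a): {m3}
  — P admits the full trace.
Trace ⟨ca⟩ through Q, begin at {n0}:
  step 1 (c): {n2}
  step 2 (a): no successor for Q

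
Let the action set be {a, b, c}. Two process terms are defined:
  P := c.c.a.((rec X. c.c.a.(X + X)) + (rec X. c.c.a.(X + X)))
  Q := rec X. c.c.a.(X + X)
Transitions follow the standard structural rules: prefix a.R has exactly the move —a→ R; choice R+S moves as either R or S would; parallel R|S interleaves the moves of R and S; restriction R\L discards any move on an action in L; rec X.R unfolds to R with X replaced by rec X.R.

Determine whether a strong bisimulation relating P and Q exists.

LTS(P): 4 reachable states
  u0 = c.c.a.((rec X. c.c.a.(X + X)) + (rec X. c.c.a.(X + X))) → =c=> u1
  u1 = c.a.((rec X. c.c.a.(X + X)) + (rec X. c.c.a.(X + X))) → =c=> u2
  u2 = a.((rec X. c.c.a.(X + X)) + (rec X. c.c.a.(X + X))) → =a=> u3
  u3 = (rec X. c.c.a.(X + X)) + (rec X. c.c.a.(X + X)) → =c=> u1
LTS(Q): 4 reachable states
  v0 = rec X. c.c.a.(X + X) → =c=> v1
  v1 = c.a.((rec X. c.c.a.(X + X)) + (rec X. c.c.a.(X + X))) → =c=> v2
  v2 = a.((rec X. c.c.a.(X + X)) + (rec X. c.c.a.(X + X))) → =a=> v3
  v3 = (rec X. c.c.a.(X + X)) + (rec X. c.c.a.(X + X)) → =c=> v1
Partition-refinement fixed point:
  B0 = {u0, u3, v0, v3}
  B1 = {u1, v1}
  B2 = {u2, v2}
u0 ∈ B0, v0 ∈ B0 → same block

bisimilar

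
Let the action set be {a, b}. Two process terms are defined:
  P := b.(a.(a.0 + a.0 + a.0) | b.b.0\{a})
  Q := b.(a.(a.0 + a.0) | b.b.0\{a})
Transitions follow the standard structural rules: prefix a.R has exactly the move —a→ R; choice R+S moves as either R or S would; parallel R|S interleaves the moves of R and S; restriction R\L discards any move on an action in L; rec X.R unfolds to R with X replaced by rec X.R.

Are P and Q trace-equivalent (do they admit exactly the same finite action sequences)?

P's transition system — 10 states:
  u0 = b.(a.(a.0 + a.0 + a.0) | b.b.0\{a}) | =b=> u1
  u1 = a.(a.0 + a.0 + a.0) | b.b.0\{a} | =a=> u2, =b=> u3
  u2 = (a.0 + a.0 + a.0) | b.b.0\{a} | =a=> u4, =b=> u5
  u3 = a.(a.0 + a.0 + a.0) | b.0\{a} | =a=> u5, =b=> u6
  u4 = 0 | b.b.0\{a} | =b=> u7
  u5 = (a.0 + a.0 + a.0) | b.0\{a} | =a=> u7, =b=> u8
  u6 = a.(a.0 + a.0 + a.0) | 0\{a} | =a=> u8
  u7 = 0 | b.0\{a} | =b=> u9
  u8 = (a.0 + a.0 + a.0) | 0\{a} | =a=> u9
  u9 = 0 | 0\{a} | stopped
Q's transition system — 10 states:
  v0 = b.(a.(a.0 + a.0) | b.b.0\{a}) | =b=> v1
  v1 = a.(a.0 + a.0) | b.b.0\{a} | =a=> v2, =b=> v3
  v2 = (a.0 + a.0) | b.b.0\{a} | =a=> v4, =b=> v5
  v3 = a.(a.0 + a.0) | b.0\{a} | =a=> v5, =b=> v6
  v4 = 0 | b.b.0\{a} | =b=> v7
  v5 = (a.0 + a.0) | b.0\{a} | =a=> v7, =b=> v8
  v6 = a.(a.0 + a.0) | 0\{a} | =a=> v8
  v7 = 0 | b.0\{a} | =b=> v9
  v8 = (a.0 + a.0) | 0\{a} | =a=> v9
  v9 = 0 | 0\{a} | stopped
Coarsest stable partition (strong bisimilarity classes):
  B0 = {u0, v0}
  B1 = {u1, v1}
  B2 = {u3, v3}
  B3 = {u6, v6}
  B4 = {u8, v8}
  B5 = {u9, v9}
  B6 = {u5, v5}
  B7 = {u7, v7}
  B8 = {u2, v2}
  B9 = {u4, v4}
u0 ∈ B0, v0 ∈ B0 → same block
Bisimilar ⇒ trace-equivalent.

YES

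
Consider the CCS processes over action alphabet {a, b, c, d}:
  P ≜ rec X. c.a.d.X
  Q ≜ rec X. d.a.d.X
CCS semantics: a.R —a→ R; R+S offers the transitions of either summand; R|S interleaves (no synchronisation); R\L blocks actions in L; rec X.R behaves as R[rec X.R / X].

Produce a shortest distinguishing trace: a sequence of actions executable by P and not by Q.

Reachable graph of P (3 states):
  p0 = rec X. c.a.d.X has moves ··c··> p1
  p1 = a.d.(rec X. c.a.d.X) has moves ··a··> p2
  p2 = d.(rec X. c.a.d.X) has moves ··d··> p0
Reachable graph of Q (3 states):
  q0 = rec X. d.a.d.X has moves ··d··> q1
  q1 = a.d.(rec X. d.a.d.X) has moves ··a··> q2
  q2 = d.(rec X. d.a.d.X) has moves ··d··> q0
Executing c from P (initial set {p0}):
  [1] c ⇒ {p1}
  — P admits the full trace.
Executing c from Q (initial set {q0}):
  [1] c ⇒ ∅  — Q cannot continue

c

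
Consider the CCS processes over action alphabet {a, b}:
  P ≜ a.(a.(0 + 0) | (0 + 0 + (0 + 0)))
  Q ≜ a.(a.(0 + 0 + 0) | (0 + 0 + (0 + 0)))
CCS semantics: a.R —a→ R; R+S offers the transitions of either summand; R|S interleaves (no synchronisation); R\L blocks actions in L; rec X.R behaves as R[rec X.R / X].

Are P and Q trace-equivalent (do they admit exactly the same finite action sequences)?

traces(P) = traces(Q)

P's transition system — 3 states:
  m0 = a.(a.(0 + 0) | (0 + 0 + (0 + 0))) | =a=> m1
  m1 = a.(0 + 0) | (0 + 0 + (0 + 0)) | =a=> m2
  m2 = (0 + 0) | (0 + 0 + (0 + 0)) | (no moves)
Q's transition system — 3 states:
  n0 = a.(a.(0 + 0 + 0) | (0 + 0 + (0 + 0))) | =a=> n1
  n1 = a.(0 + 0 + 0) | (0 + 0 + (0 + 0)) | =a=> n2
  n2 = (0 + 0 + 0) | (0 + 0 + (0 + 0)) | (no moves)
Coarsest stable partition (strong bisimilarity classes):
  B0 = {m0, n0}
  B1 = {m1, n1}
  B2 = {m2, n2}
m0 ∈ B0, n0 ∈ B0 → same block
Bisimilar ⇒ trace-equivalent.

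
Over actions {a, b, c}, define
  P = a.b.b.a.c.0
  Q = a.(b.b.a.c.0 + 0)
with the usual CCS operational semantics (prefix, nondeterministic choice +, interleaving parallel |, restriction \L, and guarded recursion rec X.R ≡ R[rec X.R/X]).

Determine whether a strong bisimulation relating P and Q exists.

LTS(P): 6 reachable states
  s0 = a.b.b.a.c.0 :: -a-> s1
  s1 = b.b.a.c.0 :: -b-> s2
  s2 = b.a.c.0 :: -b-> s3
  s3 = a.c.0 :: -a-> s4
  s4 = c.0 :: -c-> s5
  s5 = 0 :: ·
LTS(Q): 6 reachable states
  t0 = a.(b.b.a.c.0 + 0) :: -a-> t1
  t1 = b.b.a.c.0 + 0 :: -b-> t2
  t2 = b.a.c.0 :: -b-> t3
  t3 = a.c.0 :: -a-> t4
  t4 = c.0 :: -c-> t5
  t5 = 0 :: ·
Coarsest stable partition (strong bisimilarity classes):
  B0 = {s0, t0}
  B1 = {s1, t1}
  B2 = {s2, t2}
  B3 = {s3, t3}
  B4 = {s4, t4}
  B5 = {s5, t5}
s0 ∈ B0, t0 ∈ B0 → same block

P ~ Q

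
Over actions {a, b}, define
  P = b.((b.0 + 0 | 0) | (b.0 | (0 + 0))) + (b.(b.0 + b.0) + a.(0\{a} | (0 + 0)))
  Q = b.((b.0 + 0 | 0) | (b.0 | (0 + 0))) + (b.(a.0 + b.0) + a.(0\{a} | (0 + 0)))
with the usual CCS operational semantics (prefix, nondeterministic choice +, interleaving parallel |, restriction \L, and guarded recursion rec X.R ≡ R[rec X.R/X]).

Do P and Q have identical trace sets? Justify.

trace-distinct — witness ⟨ba⟩

P's transition system — 8 states:
  m0 = b.((b.0 + 0 | 0) | (b.0 | (0 + 0))) + (b.(b.0 + b.0) + a.(0\{a} | (0 + 0))) → -a-> m1, -b-> m2, -b-> m3
  m1 = 0\{a} | (0 + 0) → ·
  m2 = (b.0 + 0 | 0) | (b.0 | (0 + 0)) → -b-> m4, -b-> m5
  m3 = b.0 + b.0 → -b-> m6
  m4 = (b.0 + 0 | 0) | (0 | (0 + 0)) → -b-> m7
  m5 = 0 | (b.0 | (0 + 0)) → -b-> m7
  m6 = 0 → ·
  m7 = 0 | (0 | (0 + 0)) → ·
Q's transition system — 8 states:
  n0 = b.((b.0 + 0 | 0) | (b.0 | (0 + 0))) + (b.(a.0 + b.0) + a.(0\{a} | (0 + 0))) → -a-> n1, -b-> n2, -b-> n3
  n1 = 0\{a} | (0 + 0) → ·
  n2 = (b.0 + 0 | 0) | (b.0 | (0 + 0)) → -b-> n4, -b-> n5
  n3 = a.0 + b.0 → -a-> n6, -b-> n6
  n4 = (b.0 + 0 | 0) | (0 | (0 + 0)) → -b-> n7
  n5 = 0 | (b.0 | (0 + 0)) → -b-> n7
  n6 = 0 → ·
  n7 = 0 | (0 | (0 + 0)) → ·
Run σ = ⟨ba⟩ on Q: start {n0}
  after b @ step 1: {n2, n3}
  after a @ step 2: {n6}
  ✓ Q
Run σ = ⟨ba⟩ on P: start {m0}
  after b @ step 1: {m2, m3}
  after a @ step 2: ∅ (P stuck)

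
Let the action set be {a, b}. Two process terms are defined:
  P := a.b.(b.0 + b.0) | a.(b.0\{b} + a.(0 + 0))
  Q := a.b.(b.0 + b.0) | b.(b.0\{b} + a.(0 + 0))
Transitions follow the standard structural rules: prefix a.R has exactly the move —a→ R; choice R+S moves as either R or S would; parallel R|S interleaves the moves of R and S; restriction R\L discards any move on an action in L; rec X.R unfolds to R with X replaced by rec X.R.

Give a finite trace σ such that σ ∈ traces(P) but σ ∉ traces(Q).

P's transition system — 16 states:
  s0 = a.b.(b.0 + b.0) | a.(b.0\{b} + a.(0 + 0)) → —a→ s1, —a→ s2
  s1 = a.b.(b.0 + b.0) | (b.0\{b} + a.(0 + 0)) → —a→ s3, —a→ s4, —b→ s5
  s2 = b.(b.0 + b.0) | a.(b.0\{b} + a.(0 + 0)) → —a→ s4, —b→ s6
  s3 = a.b.(b.0 + b.0) | (0 + 0) → —a→ s7
  s4 = b.(b.0 + b.0) | (b.0\{b} + a.(0 + 0)) → —a→ s7, —b→ s8, —b→ s9
  s5 = a.b.(b.0 + b.0) | 0\{b} → —a→ s9
  s6 = (b.0 + b.0) | a.(b.0\{b} + a.(0 + 0)) → —a→ s8, —b→ s10
  s7 = b.(b.0 + b.0) | (0 + 0) → —b→ s11
  s8 = (b.0 + b.0) | (b.0\{b} + a.(0 + 0)) → —a→ s11, —b→ s12, —b→ s13
  s9 = b.(b.0 + b.0) | 0\{b} → —b→ s12
  s10 = 0 | a.(b.0\{b} + a.(0 + 0)) → —a→ s13
  s11 = (b.0 + b.0) | (0 + 0) → —b→ s14
  s12 = (b.0 + b.0) | 0\{b} → —b→ s15
  s13 = 0 | (b.0\{b} + a.(0 + 0)) → —a→ s14, —b→ s15
  s14 = 0 | (0 + 0) → (no moves)
  s15 = 0 | 0\{b} → (no moves)
Q's transition system — 16 states:
  t0 = a.b.(b.0 + b.0) | b.(b.0\{b} + a.(0 + 0)) → —a→ t1, —b→ t2
  t1 = b.(b.0 + b.0) | b.(b.0\{b} + a.(0 + 0)) → —b→ t3, —b→ t4
  t2 = a.b.(b.0 + b.0) | (b.0\{b} + a.(0 + 0)) → —a→ t4, —a→ t5, —b→ t6
  t3 = (b.0 + b.0) | b.(b.0\{b} + a.(0 + 0)) → —b→ t7, —b→ t8
  t4 = b.(b.0 + b.0) | (b.0\{b} + a.(0 + 0)) → —a→ t9, —b→ t10, —b→ t7
  t5 = a.b.(b.0 + b.0) | (0 + 0) → —a→ t9
  t6 = a.b.(b.0 + b.0) | 0\{b} → —a→ t10
  t7 = (b.0 + b.0) | (b.0\{b} + a.(0 + 0)) → —a→ t11, —b→ t12, —b→ t13
  t8 = 0 | b.(b.0\{b} + a.(0 + 0)) → —b→ t13
  t9 = b.(b.0 + b.0) | (0 + 0) → —b→ t11
  t10 = b.(b.0 + b.0) | 0\{b} → —b→ t12
  t11 = (b.0 + b.0) | (0 + 0) → —b→ t14
  t12 = (b.0 + b.0) | 0\{b} → —b→ t15
  t13 = 0 | (b.0\{b} + a.(0 + 0)) → —a→ t14, —b→ t15
  t14 = 0 | (0 + 0) → (no moves)
  t15 = 0 | 0\{b} → (no moves)
Run σ = ⟨aa⟩ on P: start {s0}
  after a @ step 1: {s1, s2}
  after a @ step 2: {s3, s4}
  — P admits the full trace.
Run σ = ⟨aa⟩ on Q: start {t0}
  after a @ step 1: {t1}
  after a @ step 2: ∅  — Q cannot continue

aa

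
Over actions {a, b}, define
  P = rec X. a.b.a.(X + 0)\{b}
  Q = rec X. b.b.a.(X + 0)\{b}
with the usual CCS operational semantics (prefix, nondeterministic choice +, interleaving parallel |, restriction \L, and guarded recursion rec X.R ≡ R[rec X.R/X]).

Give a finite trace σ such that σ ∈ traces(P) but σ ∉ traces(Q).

LTS(P): 5 reachable states
  m0 = rec X. a.b.a.(X + 0)\{b} :: --a--▸ m1
  m1 = b.a.((rec X. a.b.a.(X + 0)\{b}) + 0)\{b} :: --b--▸ m2
  m2 = a.((rec X. a.b.a.(X + 0)\{b}) + 0)\{b} :: --a--▸ m3
  m3 = ((rec X. a.b.a.(X + 0)\{b}) + 0)\{b} :: --a--▸ m4
  m4 = (b.a.((rec X. a.b.a.(X + 0)\{b}) + 0)\{b})\{b} :: (no moves)
LTS(Q): 4 reachable states
  n0 = rec X. b.b.a.(X + 0)\{b} :: --b--▸ n1
  n1 = b.a.((rec X. b.b.a.(X + 0)\{b}) + 0)\{b} :: --b--▸ n2
  n2 = a.((rec X. b.b.a.(X + 0)\{b}) + 0)\{b} :: --a--▸ n3
  n3 = ((rec X. b.b.a.(X + 0)\{b}) + 0)\{b} :: (no moves)
Trace ⟨a⟩ through P, begin at {m0}:
  [1] a ⇒ {m1}
  ✓ P
Trace ⟨a⟩ through Q, begin at {n0}:
  [1] a ⇒ ∅ (Q stuck)

a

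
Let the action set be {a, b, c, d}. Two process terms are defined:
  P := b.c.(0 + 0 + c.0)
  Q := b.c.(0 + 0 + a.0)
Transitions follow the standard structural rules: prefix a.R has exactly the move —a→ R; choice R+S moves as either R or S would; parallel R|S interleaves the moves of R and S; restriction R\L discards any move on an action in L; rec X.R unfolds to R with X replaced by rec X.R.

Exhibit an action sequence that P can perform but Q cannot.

bcc

P's transition system — 4 states:
  p0 = b.c.(0 + 0 + c.0) :: =b=> p1
  p1 = c.(0 + 0 + c.0) :: =c=> p2
  p2 = 0 + 0 + c.0 :: =c=> p3
  p3 = 0 :: stopped
Q's transition system — 4 states:
  q0 = b.c.(0 + 0 + a.0) :: =b=> q1
  q1 = c.(0 + 0 + a.0) :: =c=> q2
  q2 = 0 + 0 + a.0 :: =a=> q3
  q3 = 0 :: stopped
Trace ⟨bcc⟩ through P, begin at {p0}:
  [1] b ⇒ {p1}
  [2] c ⇒ {p2}
  [3] c ⇒ {p3}
  ✓ P
Trace ⟨bcc⟩ through Q, begin at {q0}:
  [1] b ⇒ {q1}
  [2] c ⇒ {q2}
  [3] c ⇒ no successor for Q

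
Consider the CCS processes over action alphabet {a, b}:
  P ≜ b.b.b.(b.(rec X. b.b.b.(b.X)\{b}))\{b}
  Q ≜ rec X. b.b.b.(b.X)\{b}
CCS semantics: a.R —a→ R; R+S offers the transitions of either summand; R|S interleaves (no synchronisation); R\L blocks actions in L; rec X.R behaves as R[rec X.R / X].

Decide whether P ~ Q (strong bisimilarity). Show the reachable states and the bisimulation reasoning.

P's transition system — 4 states:
  p0 = b.b.b.(b.(rec X. b.b.b.(b.X)\{b}))\{b} | =b=> p1
  p1 = b.b.(b.(rec X. b.b.b.(b.X)\{b}))\{b} | =b=> p2
  p2 = b.(b.(rec X. b.b.b.(b.X)\{b}))\{b} | =b=> p3
  p3 = (b.(rec X. b.b.b.(b.X)\{b}))\{b} | (no moves)
Q's transition system — 4 states:
  q0 = rec X. b.b.b.(b.X)\{b} | =b=> q1
  q1 = b.b.(b.(rec X. b.b.b.(b.X)\{b}))\{b} | =b=> q2
  q2 = b.(b.(rec X. b.b.b.(b.X)\{b}))\{b} | =b=> q3
  q3 = (b.(rec X. b.b.b.(b.X)\{b}))\{b} | (no moves)
Coarsest stable partition (strong bisimilarity classes):
  B0 = {p0, q0}
  B1 = {p1, q1}
  B2 = {p2, q2}
  B3 = {p3, q3}
p0 ∈ B0, q0 ∈ B0 → same block

bisimilar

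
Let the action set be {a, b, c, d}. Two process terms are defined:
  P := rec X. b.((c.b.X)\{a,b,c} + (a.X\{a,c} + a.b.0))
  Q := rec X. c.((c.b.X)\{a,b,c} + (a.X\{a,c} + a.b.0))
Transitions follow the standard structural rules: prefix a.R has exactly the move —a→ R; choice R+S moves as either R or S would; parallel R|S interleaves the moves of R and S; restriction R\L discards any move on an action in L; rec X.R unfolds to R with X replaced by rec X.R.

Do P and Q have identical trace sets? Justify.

traces(P) ≠ traces(Q) — witness ⟨b⟩

LTS(P): 6 reachable states
  p0 = rec X. b.((c.b.X)\{a,b,c} + (a.X\{a,c} + a.b.0)) → --b--▸ p1
  p1 = (c.b.(rec X. b.((c.b.X)\{a,b,c} + (a.X\{a,c} + a.b.0))))\{a,b,c} + (a.(rec X. b.((c.b.X)\{a,b,c} + (a.X\{a,c} + a.b.0)))\{a,c} + a.b.0) → --a--▸ p2, --a--▸ p3
  p2 = (rec X. b.((c.b.X)\{a,b,c} + (a.X\{a,c} + a.b.0)))\{a,c} → --b--▸ p4
  p3 = b.0 → --b--▸ p5
  p4 = ((c.b.(rec X. b.((c.b.X)\{a,b,c} + (a.X\{a,c} + a.b.0))))\{a,b,c} + (a.(rec X. b.((c.b.X)\{a,b,c} + (a.X\{a,c} + a.b.0)))\{a,c} + a.b.0))\{a,c} → stopped
  p5 = 0 → stopped
LTS(Q): 5 reachable states
  q0 = rec X. c.((c.b.X)\{a,b,c} + (a.X\{a,c} + a.b.0)) → --c--▸ q1
  q1 = (c.b.(rec X. c.((c.b.X)\{a,b,c} + (a.X\{a,c} + a.b.0))))\{a,b,c} + (a.(rec X. c.((c.b.X)\{a,b,c} + (a.X\{a,c} + a.b.0)))\{a,c} + a.b.0) → --a--▸ q2, --a--▸ q3
  q2 = (rec X. c.((c.b.X)\{a,b,c} + (a.X\{a,c} + a.b.0)))\{a,c} → stopped
  q3 = b.0 → --b--▸ q4
  q4 = 0 → stopped
Run σ = ⟨b⟩ on P: start {p0}
  step 1 (b): {p1}
  P completes σ.
Run σ = ⟨b⟩ on Q: start {q0}
  step 1 (b): ∅ (Q stuck)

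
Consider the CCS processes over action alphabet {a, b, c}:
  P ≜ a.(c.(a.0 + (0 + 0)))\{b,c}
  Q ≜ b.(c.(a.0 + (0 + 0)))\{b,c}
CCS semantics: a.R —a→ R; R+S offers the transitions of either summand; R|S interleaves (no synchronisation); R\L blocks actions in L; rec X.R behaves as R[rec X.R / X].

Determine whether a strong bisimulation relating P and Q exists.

LTS(P): 2 reachable states
  p0 = a.(c.(a.0 + (0 + 0)))\{b,c} has moves --a--▸ p1
  p1 = (c.(a.0 + (0 + 0)))\{b,c} has moves ∅
LTS(Q): 2 reachable states
  q0 = b.(c.(a.0 + (0 + 0)))\{b,c} has moves --b--▸ q1
  q1 = (c.(a.0 + (0 + 0)))\{b,c} has moves ∅
Partition-refinement fixed point:
  B0 = {p0}
  B1 = {p1, q1}
  B2 = {q0}
p0 ∈ B0, q0 ∈ B2 → different blocks

NO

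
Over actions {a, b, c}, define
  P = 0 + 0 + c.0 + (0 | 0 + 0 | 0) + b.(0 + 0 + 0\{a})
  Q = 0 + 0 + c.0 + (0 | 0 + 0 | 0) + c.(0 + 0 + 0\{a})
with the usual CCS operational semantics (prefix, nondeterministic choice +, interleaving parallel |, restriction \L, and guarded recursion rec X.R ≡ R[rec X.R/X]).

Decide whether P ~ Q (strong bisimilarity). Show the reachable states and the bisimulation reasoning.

NO

P's transition system — 3 states:
  u0 = 0 + 0 + c.0 + (0 | 0 + 0 | 0) + b.(0 + 0 + 0\{a}) → ··b··> u1, ··c··> u2
  u1 = 0 + 0 + 0\{a} → deadlocked
  u2 = 0 → deadlocked
Q's transition system — 3 states:
  v0 = 0 + 0 + c.0 + (0 | 0 + 0 | 0) + c.(0 + 0 + 0\{a}) → ··c··> v1, ··c··> v2
  v1 = 0 → deadlocked
  v2 = 0 + 0 + 0\{a} → deadlocked
Partition-refinement fixed point:
  B0 = {u0}
  B1 = {u1, u2, v1, v2}
  B2 = {v0}
u0 ∈ B0, v0 ∈ B2 → different blocks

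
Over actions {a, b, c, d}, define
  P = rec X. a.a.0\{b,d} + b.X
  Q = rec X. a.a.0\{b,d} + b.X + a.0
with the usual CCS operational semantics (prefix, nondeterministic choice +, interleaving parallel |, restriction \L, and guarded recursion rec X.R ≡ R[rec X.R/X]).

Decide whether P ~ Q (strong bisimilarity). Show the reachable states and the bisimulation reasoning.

P ≁ Q

P's transition system — 3 states:
  u0 = rec X. a.a.0\{b,d} + b.X | =a=> u1, =b=> u0
  u1 = a.0\{b,d} | =a=> u2
  u2 = 0\{b,d} | ·
Q's transition system — 4 states:
  v0 = rec X. a.a.0\{b,d} + b.X + a.0 | =a=> v1, =a=> v2, =b=> v0
  v1 = 0 | ·
  v2 = a.0\{b,d} | =a=> v3
  v3 = 0\{b,d} | ·
Bisimilarity quotient blocks:
  B0 = {u0}
  B1 = {u1, v2}
  B2 = {u2, v1, v3}
  B3 = {v0}
u0 ∈ B0, v0 ∈ B3 → different blocks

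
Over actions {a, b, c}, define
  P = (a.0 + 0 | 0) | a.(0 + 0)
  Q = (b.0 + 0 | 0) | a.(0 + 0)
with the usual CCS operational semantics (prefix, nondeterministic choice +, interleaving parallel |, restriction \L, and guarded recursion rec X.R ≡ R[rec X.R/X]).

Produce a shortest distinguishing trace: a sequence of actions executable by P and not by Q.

LTS(P): 4 reachable states
  u0 = (a.0 + 0 | 0) | a.(0 + 0) → -a-> u1, -a-> u2
  u1 = (a.0 + 0 | 0) | (0 + 0) → -a-> u3
  u2 = 0 | a.(0 + 0) → -a-> u3
  u3 = 0 | (0 + 0) → (no moves)
LTS(Q): 4 reachable states
  v0 = (b.0 + 0 | 0) | a.(0 + 0) → -a-> v1, -b-> v2
  v1 = (b.0 + 0 | 0) | (0 + 0) → -b-> v3
  v2 = 0 | a.(0 + 0) → -a-> v3
  v3 = 0 | (0 + 0) → (no moves)
Executing aa from P (initial set {u0}):
  step 1 (a): {u1, u2}
  step 2 (a): {u3}
  P completes σ.
Executing aa from Q (initial set {v0}):
  step 1 (a): {v1}
  step 2 (a): ∅ (Q stuck)

aa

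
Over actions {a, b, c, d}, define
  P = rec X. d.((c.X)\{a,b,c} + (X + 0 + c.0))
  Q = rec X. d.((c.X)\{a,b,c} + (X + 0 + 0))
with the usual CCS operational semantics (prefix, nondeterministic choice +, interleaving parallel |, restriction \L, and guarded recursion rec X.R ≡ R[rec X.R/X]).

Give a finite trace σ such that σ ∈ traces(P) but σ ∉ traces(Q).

P's transition system — 3 states:
  u0 = rec X. d.((c.X)\{a,b,c} + (X + 0 + c.0)) ⊢ =d=> u1
  u1 = (c.(rec X. d.((c.X)\{a,b,c} + (X + 0 + c.0))))\{a,b,c} + ((rec X. d.((c.X)\{a,b,c} + (X + 0 + c.0))) + 0 + c.0) ⊢ =c=> u2, =d=> u1
  u2 = 0 ⊢ ·
Q's transition system — 2 states:
  v0 = rec X. d.((c.X)\{a,b,c} + (X + 0 + 0)) ⊢ =d=> v1
  v1 = (c.(rec X. d.((c.X)\{a,b,c} + (X + 0 + 0))))\{a,b,c} + ((rec X. d.((c.X)\{a,b,c} + (X + 0 + 0))) + 0 + 0) ⊢ =d=> v1
Trace ⟨dc⟩ through P, begin at {u0}:
  [1] d ⇒ {u1}
  [2] c ⇒ {u2}
  — P admits the full trace.
Trace ⟨dc⟩ through Q, begin at {v0}:
  [1] d ⇒ {v1}
  [2] c ⇒ no successor for Q

dc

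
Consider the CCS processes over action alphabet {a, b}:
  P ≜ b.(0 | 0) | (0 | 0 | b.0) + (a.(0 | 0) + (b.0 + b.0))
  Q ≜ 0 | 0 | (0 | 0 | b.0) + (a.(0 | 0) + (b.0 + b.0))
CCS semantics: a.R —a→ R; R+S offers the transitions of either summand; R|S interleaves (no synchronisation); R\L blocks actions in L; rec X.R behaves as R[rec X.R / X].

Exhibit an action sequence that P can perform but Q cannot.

bb

Reachable graph of P (6 states):
  u0 = b.(0 | 0) | (0 | 0 | b.0) + (a.(0 | 0) + (b.0 + b.0)) :: ··a··> u1, ··b··> u2, ··b··> u3, ··b··> u4
  u1 = 0 | 0 :: deadlocked
  u2 = 0 :: deadlocked
  u3 = 0 | 0 | (0 | 0 | b.0) :: ··b··> u5
  u4 = b.(0 | 0) | (0 | 0 | 0) :: ··b··> u5
  u5 = 0 | 0 | (0 | 0 | 0) :: deadlocked
Reachable graph of Q (4 states):
  v0 = 0 | 0 | (0 | 0 | b.0) + (a.(0 | 0) + (b.0 + b.0)) :: ··a··> v1, ··b··> v2, ··b··> v3
  v1 = 0 | 0 :: deadlocked
  v2 = 0 :: deadlocked
  v3 = 0 | 0 | (0 | 0 | 0) :: deadlocked
Executing bb from P (initial set {u0}):
  [1] b ⇒ {u2, u3, u4}
  [2] b ⇒ {u5}
  P completes σ.
Executing bb from Q (initial set {v0}):
  [1] b ⇒ {v2, v3}
  [2] b ⇒ ∅ (Q stuck)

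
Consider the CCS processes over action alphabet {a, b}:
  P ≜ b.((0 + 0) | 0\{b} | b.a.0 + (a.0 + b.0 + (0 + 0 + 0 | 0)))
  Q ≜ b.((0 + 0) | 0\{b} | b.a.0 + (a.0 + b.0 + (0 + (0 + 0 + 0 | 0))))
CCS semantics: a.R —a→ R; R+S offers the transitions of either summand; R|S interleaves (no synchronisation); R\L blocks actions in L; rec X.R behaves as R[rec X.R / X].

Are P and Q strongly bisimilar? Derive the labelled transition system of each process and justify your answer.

YES

LTS(P): 5 reachable states
  s0 = b.((0 + 0) | 0\{b} | b.a.0 + (a.0 + b.0 + (0 + 0 + 0 | 0))) :: --b--▸ s1
  s1 = (0 + 0) | 0\{b} | b.a.0 + (a.0 + b.0 + (0 + 0 + 0 | 0)) :: --a--▸ s2, --b--▸ s2, --b--▸ s3
  s2 = 0 :: stopped
  s3 = (0 + 0) | 0\{b} | a.0 :: --a--▸ s4
  s4 = (0 + 0) | 0\{b} | 0 :: stopped
LTS(Q): 5 reachable states
  t0 = b.((0 + 0) | 0\{b} | b.a.0 + (a.0 + b.0 + (0 + (0 + 0 + 0 | 0)))) :: --b--▸ t1
  t1 = (0 + 0) | 0\{b} | b.a.0 + (a.0 + b.0 + (0 + (0 + 0 + 0 | 0))) :: --a--▸ t2, --b--▸ t2, --b--▸ t3
  t2 = 0 :: stopped
  t3 = (0 + 0) | 0\{b} | a.0 :: --a--▸ t4
  t4 = (0 + 0) | 0\{b} | 0 :: stopped
Coarsest stable partition (strong bisimilarity classes):
  B0 = {s0, t0}
  B1 = {s1, t1}
  B2 = {s3, t3}
  B3 = {s2, s4, t2, t4}
s0 ∈ B0, t0 ∈ B0 → same block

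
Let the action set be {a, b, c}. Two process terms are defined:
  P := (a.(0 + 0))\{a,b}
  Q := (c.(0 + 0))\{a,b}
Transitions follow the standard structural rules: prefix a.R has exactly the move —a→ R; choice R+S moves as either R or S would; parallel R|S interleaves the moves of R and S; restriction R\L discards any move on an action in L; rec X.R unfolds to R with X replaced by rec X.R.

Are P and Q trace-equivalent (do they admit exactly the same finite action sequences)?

NO — witness ⟨c⟩

Reachable graph of P (1 states):
  p0 = (a.(0 + 0))\{a,b} ⊢ (no moves)
Reachable graph of Q (2 states):
  q0 = (c.(0 + 0))\{a,b} ⊢ --c--▸ q1
  q1 = (0 + 0)\{a,b} ⊢ (no moves)
Trace ⟨c⟩ through Q, begin at {q0}:
  after c @ step 1: {q1}
  ✓ Q
Trace ⟨c⟩ through P, begin at {p0}:
  after c @ step 1: ∅ (P stuck)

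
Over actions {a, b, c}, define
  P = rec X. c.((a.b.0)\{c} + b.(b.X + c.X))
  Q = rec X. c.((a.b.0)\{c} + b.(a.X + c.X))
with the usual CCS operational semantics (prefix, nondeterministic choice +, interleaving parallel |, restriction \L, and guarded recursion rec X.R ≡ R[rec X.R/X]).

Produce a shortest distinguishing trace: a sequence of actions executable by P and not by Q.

Reachable graph of P (5 states):
  s0 = rec X. c.((a.b.0)\{c} + b.(b.X + c.X)) has moves =c=> s1
  s1 = (a.b.0)\{c} + b.(b.(rec X. c.((a.b.0)\{c} + b.(b.X + c.X))) + c.(rec X. c.((a.b.0)\{c} + b.(b.X + c.X)))) has moves =a=> s2, =b=> s3
  s2 = (b.0)\{c} has moves =b=> s4
  s3 = b.(rec X. c.((a.b.0)\{c} + b.(b.X + c.X))) + c.(rec X. c.((a.b.0)\{c} + b.(b.X + c.X))) has moves =b=> s0, =c=> s0
  s4 = 0\{c} has moves deadlocked
Reachable graph of Q (5 states):
  t0 = rec X. c.((a.b.0)\{c} + b.(a.X + c.X)) has moves =c=> t1
  t1 = (a.b.0)\{c} + b.(a.(rec X. c.((a.b.0)\{c} + b.(a.X + c.X))) + c.(rec X. c.((a.b.0)\{c} + b.(a.X + c.X)))) has moves =a=> t2, =b=> t3
  t2 = (b.0)\{c} has moves =b=> t4
  t3 = a.(rec X. c.((a.b.0)\{c} + b.(a.X + c.X))) + c.(rec X. c.((a.b.0)\{c} + b.(a.X + c.X))) has moves =a=> t0, =c=> t0
  t4 = 0\{c} has moves deadlocked
Run σ = ⟨cbb⟩ on P: start {s0}
  [1] c ⇒ {s1}
  [2] b ⇒ {s3}
  [3] b ⇒ {s0}
  P completes σ.
Run σ = ⟨cbb⟩ on Q: start {t0}
  [1] c ⇒ {t1}
  [2] b ⇒ {t3}
  [3] b ⇒ ∅  — Q cannot continue

cbb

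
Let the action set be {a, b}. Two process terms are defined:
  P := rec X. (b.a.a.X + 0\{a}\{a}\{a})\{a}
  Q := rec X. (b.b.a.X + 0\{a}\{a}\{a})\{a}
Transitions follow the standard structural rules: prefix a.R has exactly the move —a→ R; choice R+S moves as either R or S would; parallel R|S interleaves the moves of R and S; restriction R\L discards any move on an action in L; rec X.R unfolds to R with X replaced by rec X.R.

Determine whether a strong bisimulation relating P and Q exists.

Reachable graph of P (2 states):
  u0 = rec X. (b.a.a.X + 0\{a}\{a}\{a})\{a} ⊢ —b→ u1
  u1 = (a.a.(rec X. (b.a.a.X + 0\{a}\{a}\{a})\{a}))\{a} ⊢ ·
Reachable graph of Q (3 states):
  v0 = rec X. (b.b.a.X + 0\{a}\{a}\{a})\{a} ⊢ —b→ v1
  v1 = (b.a.(rec X. (b.b.a.X + 0\{a}\{a}\{a})\{a}))\{a} ⊢ —b→ v2
  v2 = (a.(rec X. (b.b.a.X + 0\{a}\{a}\{a})\{a}))\{a} ⊢ ·
Coarsest stable partition (strong bisimilarity classes):
  B0 = {u0, v1}
  B1 = {u1, v2}
  B2 = {v0}
u0 ∈ B0, v0 ∈ B2 → different blocks

P ≁ Q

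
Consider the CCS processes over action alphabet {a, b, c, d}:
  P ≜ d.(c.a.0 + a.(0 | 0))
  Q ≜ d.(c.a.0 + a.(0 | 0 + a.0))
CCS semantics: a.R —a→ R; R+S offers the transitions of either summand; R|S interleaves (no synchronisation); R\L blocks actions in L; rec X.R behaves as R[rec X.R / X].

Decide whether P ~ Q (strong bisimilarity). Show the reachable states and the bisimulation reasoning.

P's transition system — 5 states:
  p0 = d.(c.a.0 + a.(0 | 0)) :: —d→ p1
  p1 = c.a.0 + a.(0 | 0) :: —a→ p2, —c→ p3
  p2 = 0 | 0 :: (no moves)
  p3 = a.0 :: —a→ p4
  p4 = 0 :: (no moves)
Q's transition system — 5 states:
  q0 = d.(c.a.0 + a.(0 | 0 + a.0)) :: —d→ q1
  q1 = c.a.0 + a.(0 | 0 + a.0) :: —a→ q2, —c→ q3
  q2 = 0 | 0 + a.0 :: —a→ q4
  q3 = a.0 :: —a→ q4
  q4 = 0 :: (no moves)
Partition-refinement fixed point:
  B0 = {p0}
  B1 = {p1}
  B2 = {p2, p4, q4}
  B3 = {p3, q2, q3}
  B4 = {q0}
  B5 = {q1}
p0 ∈ B0, q0 ∈ B4 → different blocks

P ≁ Q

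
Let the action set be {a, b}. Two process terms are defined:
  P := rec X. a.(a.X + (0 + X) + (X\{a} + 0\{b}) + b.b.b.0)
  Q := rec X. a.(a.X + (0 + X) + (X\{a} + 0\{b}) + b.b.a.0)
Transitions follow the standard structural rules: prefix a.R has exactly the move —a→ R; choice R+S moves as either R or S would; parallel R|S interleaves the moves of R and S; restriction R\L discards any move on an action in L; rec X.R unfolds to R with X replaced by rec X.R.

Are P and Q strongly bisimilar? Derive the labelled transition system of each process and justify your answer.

LTS(P): 5 reachable states
  s0 = rec X. a.(a.X + (0 + X) + (X\{a} + 0\{b}) + b.b.b.0) | --a--▸ s1
  s1 = a.(rec X. a.(a.X + (0 + X) + (X\{a} + 0\{b}) + b.b.b.0)) + (0 + (rec X. a.(a.X + (0 + X) + (X\{a} + 0\{b}) + b.b.b.0))) + ((rec X. a.(a.X + (0 + X) + (X\{a} + 0\{b}) + b.b.b.0))\{a} + 0\{b}) + b.b.b.0 | --a--▸ s0, --a--▸ s1, --b--▸ s2
  s2 = b.b.0 | --b--▸ s3
  s3 = b.0 | --b--▸ s4
  s4 = 0 | ∅
LTS(Q): 5 reachable states
  t0 = rec X. a.(a.X + (0 + X) + (X\{a} + 0\{b}) + b.b.a.0) | --a--▸ t1
  t1 = a.(rec X. a.(a.X + (0 + X) + (X\{a} + 0\{b}) + b.b.a.0)) + (0 + (rec X. a.(a.X + (0 + X) + (X\{a} + 0\{b}) + b.b.a.0))) + ((rec X. a.(a.X + (0 + X) + (X\{a} + 0\{b}) + b.b.a.0))\{a} + 0\{b}) + b.b.a.0 | --a--▸ t0, --a--▸ t1, --b--▸ t2
  t2 = b.a.0 | --b--▸ t3
  t3 = a.0 | --a--▸ t4
  t4 = 0 | ∅
Partition-refinement fixed point:
  B0 = {s0}
  B1 = {s1}
  B2 = {s2}
  B3 = {s3}
  B4 = {s4, t4}
  B5 = {t0}
  B6 = {t1}
  B7 = {t2}
  B8 = {t3}
s0 ∈ B0, t0 ∈ B5 → different blocks

not bisimilar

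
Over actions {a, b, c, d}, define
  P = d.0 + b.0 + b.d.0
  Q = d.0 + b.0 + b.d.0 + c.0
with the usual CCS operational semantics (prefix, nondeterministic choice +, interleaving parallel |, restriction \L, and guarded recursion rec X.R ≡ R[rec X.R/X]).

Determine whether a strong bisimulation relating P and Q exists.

LTS(P): 3 reachable states
  p0 = d.0 + b.0 + b.d.0 → ··b··> p1, ··b··> p2, ··d··> p1
  p1 = 0 → ∅
  p2 = d.0 → ··d··> p1
LTS(Q): 3 reachable states
  q0 = d.0 + b.0 + b.d.0 + c.0 → ··b··> q1, ··b··> q2, ··c··> q1, ··d··> q1
  q1 = 0 → ∅
  q2 = d.0 → ··d··> q1
Bisimilarity quotient blocks:
  B0 = {p0}
  B1 = {p1, q1}
  B2 = {p2, q2}
  B3 = {q0}
p0 ∈ B0, q0 ∈ B3 → different blocks

P ≁ Q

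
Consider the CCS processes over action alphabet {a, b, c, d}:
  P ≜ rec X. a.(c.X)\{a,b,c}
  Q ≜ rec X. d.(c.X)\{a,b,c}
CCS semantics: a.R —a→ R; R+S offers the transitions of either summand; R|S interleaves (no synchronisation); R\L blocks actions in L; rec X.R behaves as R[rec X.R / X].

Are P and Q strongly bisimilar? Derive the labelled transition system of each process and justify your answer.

LTS(P): 2 reachable states
  u0 = rec X. a.(c.X)\{a,b,c} ⊢ ··a··> u1
  u1 = (c.(rec X. a.(c.X)\{a,b,c}))\{a,b,c} ⊢ stopped
LTS(Q): 2 reachable states
  v0 = rec X. d.(c.X)\{a,b,c} ⊢ ··d··> v1
  v1 = (c.(rec X. d.(c.X)\{a,b,c}))\{a,b,c} ⊢ stopped
Bisimilarity quotient blocks:
  B0 = {u0}
  B1 = {u1, v1}
  B2 = {v0}
u0 ∈ B0, v0 ∈ B2 → different blocks

not bisimilar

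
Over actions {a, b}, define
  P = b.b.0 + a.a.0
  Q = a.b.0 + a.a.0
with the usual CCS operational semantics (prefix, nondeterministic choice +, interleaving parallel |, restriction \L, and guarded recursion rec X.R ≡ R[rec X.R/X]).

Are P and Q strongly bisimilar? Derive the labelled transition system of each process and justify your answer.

Reachable graph of P (4 states):
  u0 = b.b.0 + a.a.0 | =a=> u1, =b=> u2
  u1 = a.0 | =a=> u3
  u2 = b.0 | =b=> u3
  u3 = 0 | ·
Reachable graph of Q (4 states):
  v0 = a.b.0 + a.a.0 | =a=> v1, =a=> v2
  v1 = a.0 | =a=> v3
  v2 = b.0 | =b=> v3
  v3 = 0 | ·
Partition-refinement fixed point:
  B0 = {u0}
  B1 = {u2, v2}
  B2 = {u3, v3}
  B3 = {u1, v1}
  B4 = {v0}
u0 ∈ B0, v0 ∈ B4 → different blocks

P ≁ Q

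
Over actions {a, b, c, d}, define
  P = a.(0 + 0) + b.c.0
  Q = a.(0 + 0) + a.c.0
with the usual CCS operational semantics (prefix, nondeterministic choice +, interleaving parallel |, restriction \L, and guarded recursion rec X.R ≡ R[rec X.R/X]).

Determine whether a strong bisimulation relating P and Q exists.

not bisimilar

P's transition system — 4 states:
  u0 = a.(0 + 0) + b.c.0 | --a--▸ u1, --b--▸ u2
  u1 = 0 + 0 | deadlocked
  u2 = c.0 | --c--▸ u3
  u3 = 0 | deadlocked
Q's transition system — 4 states:
  v0 = a.(0 + 0) + a.c.0 | --a--▸ v1, --a--▸ v2
  v1 = 0 + 0 | deadlocked
  v2 = c.0 | --c--▸ v3
  v3 = 0 | deadlocked
Coarsest stable partition (strong bisimilarity classes):
  B0 = {u0}
  B1 = {u1, u3, v1, v3}
  B2 = {u2, v2}
  B3 = {v0}
u0 ∈ B0, v0 ∈ B3 → different blocks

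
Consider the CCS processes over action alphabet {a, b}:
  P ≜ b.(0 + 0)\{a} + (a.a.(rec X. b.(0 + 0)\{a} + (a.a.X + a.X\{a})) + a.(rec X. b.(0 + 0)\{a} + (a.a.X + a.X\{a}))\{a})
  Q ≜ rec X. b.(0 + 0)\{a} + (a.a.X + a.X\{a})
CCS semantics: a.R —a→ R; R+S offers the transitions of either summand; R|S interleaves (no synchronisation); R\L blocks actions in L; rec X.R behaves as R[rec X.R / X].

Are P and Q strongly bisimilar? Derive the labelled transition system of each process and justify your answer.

LTS(P): 6 reachable states
  m0 = b.(0 + 0)\{a} + (a.a.(rec X. b.(0 + 0)\{a} + (a.a.X + a.X\{a})) + a.(rec X. b.(0 + 0)\{a} + (a.a.X + a.X\{a}))\{a}) → -a-> m1, -a-> m2, -b-> m3
  m1 = (rec X. b.(0 + 0)\{a} + (a.a.X + a.X\{a}))\{a} → -b-> m4
  m2 = a.(rec X. b.(0 + 0)\{a} + (a.a.X + a.X\{a})) → -a-> m5
  m3 = (0 + 0)\{a} → ∅
  m4 = (0 + 0)\{a}\{a} → ∅
  m5 = rec X. b.(0 + 0)\{a} + (a.a.X + a.X\{a}) → -a-> m1, -a-> m2, -b-> m3
LTS(Q): 5 reachable states
  n0 = rec X. b.(0 + 0)\{a} + (a.a.X + a.X\{a}) → -a-> n1, -a-> n2, -b-> n3
  n1 = (rec X. b.(0 + 0)\{a} + (a.a.X + a.X\{a}))\{a} → -b-> n4
  n2 = a.(rec X. b.(0 + 0)\{a} + (a.a.X + a.X\{a})) → -a-> n0
  n3 = (0 + 0)\{a} → ∅
  n4 = (0 + 0)\{a}\{a} → ∅
Partition-refinement fixed point:
  B0 = {m0, m5, n0}
  B1 = {m2, n2}
  B2 = {m1, n1}
  B3 = {m3, m4, n3, n4}
m0 ∈ B0, n0 ∈ B0 → same block

YES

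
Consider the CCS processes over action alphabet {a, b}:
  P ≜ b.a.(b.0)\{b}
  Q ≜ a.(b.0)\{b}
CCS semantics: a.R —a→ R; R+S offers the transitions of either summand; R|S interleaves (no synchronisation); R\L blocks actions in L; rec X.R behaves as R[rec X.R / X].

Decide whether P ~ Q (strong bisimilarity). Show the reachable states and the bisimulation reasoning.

P ≁ Q

LTS(P): 3 reachable states
  m0 = b.a.(b.0)\{b} ⊢ —b→ m1
  m1 = a.(b.0)\{b} ⊢ —a→ m2
  m2 = (b.0)\{b} ⊢ deadlocked
LTS(Q): 2 reachable states
  n0 = a.(b.0)\{b} ⊢ —a→ n1
  n1 = (b.0)\{b} ⊢ deadlocked
Partition-refinement fixed point:
  B0 = {m0}
  B1 = {m1, n0}
  B2 = {m2, n1}
m0 ∈ B0, n0 ∈ B1 → different blocks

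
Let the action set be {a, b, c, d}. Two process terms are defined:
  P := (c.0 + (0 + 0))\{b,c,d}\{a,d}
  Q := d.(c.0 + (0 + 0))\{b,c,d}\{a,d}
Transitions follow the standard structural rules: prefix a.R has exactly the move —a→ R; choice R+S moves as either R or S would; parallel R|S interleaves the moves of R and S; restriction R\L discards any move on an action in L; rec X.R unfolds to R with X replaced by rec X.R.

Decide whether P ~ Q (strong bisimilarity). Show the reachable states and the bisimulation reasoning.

not bisimilar

LTS(P): 1 reachable states
  u0 = (c.0 + (0 + 0))\{b,c,d}\{a,d} has moves ·
LTS(Q): 2 reachable states
  v0 = d.(c.0 + (0 + 0))\{b,c,d}\{a,d} has moves ··d··> v1
  v1 = (c.0 + (0 + 0))\{b,c,d}\{a,d} has moves ·
Coarsest stable partition (strong bisimilarity classes):
  B0 = {u0, v1}
  B1 = {v0}
u0 ∈ B0, v0 ∈ B1 → different blocks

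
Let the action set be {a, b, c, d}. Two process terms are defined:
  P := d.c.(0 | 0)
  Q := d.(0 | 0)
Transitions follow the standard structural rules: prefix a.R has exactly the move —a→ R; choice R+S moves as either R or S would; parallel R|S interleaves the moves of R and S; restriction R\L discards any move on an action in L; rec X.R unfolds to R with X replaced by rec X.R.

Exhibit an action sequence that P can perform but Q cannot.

P's transition system — 3 states:
  m0 = d.c.(0 | 0) → -d-> m1
  m1 = c.(0 | 0) → -c-> m2
  m2 = 0 | 0 → (no moves)
Q's transition system — 2 states:
  n0 = d.(0 | 0) → -d-> n1
  n1 = 0 | 0 → (no moves)
Trace ⟨dc⟩ through P, begin at {m0}:
  after d @ step 1: {m1}
  after c @ step 2: {m2}
  P completes σ.
Trace ⟨dc⟩ through Q, begin at {n0}:
  after d @ step 1: {n1}
  after c @ step 2: ∅  — Q cannot continue

dc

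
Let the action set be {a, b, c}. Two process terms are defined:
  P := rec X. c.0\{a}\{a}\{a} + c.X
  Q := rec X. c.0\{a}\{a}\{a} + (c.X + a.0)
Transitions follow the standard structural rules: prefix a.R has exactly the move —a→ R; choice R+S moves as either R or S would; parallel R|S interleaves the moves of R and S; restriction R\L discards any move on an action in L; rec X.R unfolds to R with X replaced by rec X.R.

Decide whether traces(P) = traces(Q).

traces(P) ≠ traces(Q) — witness ⟨a⟩

P's transition system — 2 states:
  m0 = rec X. c.0\{a}\{a}\{a} + c.X has moves ··c··> m0, ··c··> m1
  m1 = 0\{a}\{a}\{a} has moves ·
Q's transition system — 3 states:
  n0 = rec X. c.0\{a}\{a}\{a} + (c.X + a.0) has moves ··a··> n1, ··c··> n0, ··c··> n2
  n1 = 0 has moves ·
  n2 = 0\{a}\{a}\{a} has moves ·
Run σ = ⟨a⟩ on Q: start {n0}
  [1] a ⇒ {n1}
  Q completes σ.
Run σ = ⟨a⟩ on P: start {m0}
  [1] a ⇒ ∅  — P cannot continue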